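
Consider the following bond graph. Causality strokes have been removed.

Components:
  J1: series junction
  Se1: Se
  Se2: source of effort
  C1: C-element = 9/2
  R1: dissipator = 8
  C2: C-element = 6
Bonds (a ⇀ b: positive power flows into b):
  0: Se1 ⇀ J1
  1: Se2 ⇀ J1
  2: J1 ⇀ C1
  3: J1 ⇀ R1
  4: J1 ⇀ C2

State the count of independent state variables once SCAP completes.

2  (C1, C2 all integral)

b0 stroke→J1  (Se1 fixes effort; stroke away)
b1 stroke→J1  (Se2 (Se) sets effort on bond)
b2 stroke→J1  (prefer integral on C1)
b4 stroke→J1  (prefer integral on C2)
b3 stroke→R1  (J1 needs exactly one f-in)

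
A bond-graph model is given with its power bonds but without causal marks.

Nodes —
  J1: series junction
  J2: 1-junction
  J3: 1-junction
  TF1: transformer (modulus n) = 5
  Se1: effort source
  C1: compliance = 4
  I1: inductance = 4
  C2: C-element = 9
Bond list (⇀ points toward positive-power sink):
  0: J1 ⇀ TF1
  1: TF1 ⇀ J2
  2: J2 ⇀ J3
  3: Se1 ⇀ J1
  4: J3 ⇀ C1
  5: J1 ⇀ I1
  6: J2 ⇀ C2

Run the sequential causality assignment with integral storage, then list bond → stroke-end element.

β0 stroke at J1
β1 stroke at TF1
β2 stroke at J2
β3 stroke at J1
β4 stroke at J3
β5 stroke at I1
β6 stroke at J2

bond 3 →J1  (Se1: effort source, stroke at far end)
bond 4 →J3  (C1 integral (e out))
bond 2 →J2  (closing 1-jn rule on J3)
bond 5 →I1  (I1 outputs flow p/I1)
bond 0 →J1  (J1: bond 5 brought flow, rest push out)
bond 1 →TF1  (through TF1, causality passes straight; one stroke at TF1)
bond 6 →J2  (J2 flow already set via bond 1)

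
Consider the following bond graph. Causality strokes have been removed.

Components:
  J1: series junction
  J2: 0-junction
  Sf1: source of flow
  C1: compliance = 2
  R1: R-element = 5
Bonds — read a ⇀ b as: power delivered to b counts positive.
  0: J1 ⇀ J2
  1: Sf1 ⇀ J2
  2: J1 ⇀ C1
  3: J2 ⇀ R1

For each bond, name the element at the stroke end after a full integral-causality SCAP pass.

bond 1 →Sf1  (Sf1 (Sf) sets flow on bond)
bond 2 →J1  (C1: C, integral causality)
bond 0 →J2  (J1 needs exactly one f-in)
bond 3 →R1  (J2: bond 0 brought effort, rest push out)

bond 0 →J2
bond 1 →Sf1
bond 2 →J1
bond 3 →R1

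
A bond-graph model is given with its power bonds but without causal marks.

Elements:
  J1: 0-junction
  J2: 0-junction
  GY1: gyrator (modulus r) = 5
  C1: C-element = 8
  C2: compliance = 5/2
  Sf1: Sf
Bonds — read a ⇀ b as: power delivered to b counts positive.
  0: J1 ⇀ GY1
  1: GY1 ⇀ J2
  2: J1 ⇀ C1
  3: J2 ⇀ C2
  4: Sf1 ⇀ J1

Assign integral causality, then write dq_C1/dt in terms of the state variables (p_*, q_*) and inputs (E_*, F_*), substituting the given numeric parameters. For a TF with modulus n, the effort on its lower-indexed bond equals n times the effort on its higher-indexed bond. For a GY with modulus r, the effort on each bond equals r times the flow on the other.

bond 4 stroke→Sf1  (source Sf1 imposes f)
bond 2 stroke→J1  (C1: C, integral causality)
bond 0 stroke→GY1  (J1 effort already set via bond 2)
bond 1 stroke→GY1  (GY1 both-in/both-out from 0)
bond 3 stroke→J2  (J2 needs exactly one e-in)

dq_C1/dt = F_Sf1 - 2*q_C2/25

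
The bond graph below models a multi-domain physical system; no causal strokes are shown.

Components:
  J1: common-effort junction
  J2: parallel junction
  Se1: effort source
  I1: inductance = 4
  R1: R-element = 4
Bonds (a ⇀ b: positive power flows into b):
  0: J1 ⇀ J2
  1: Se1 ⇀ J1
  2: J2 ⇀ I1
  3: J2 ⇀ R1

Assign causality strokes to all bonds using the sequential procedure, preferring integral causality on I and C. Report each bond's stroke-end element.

bond 1 stroke→J1  (Se1: effort source, stroke at far end)
bond 0 stroke→J2  (0-jn J1 has e-setter on 1)
bond 2 stroke→I1  (0-jn J2 has e-setter on 0)
bond 3 stroke→R1  (0-jn J2 has e-setter on 0)

β0 |J2
β1 |J1
β2 |I1
β3 |R1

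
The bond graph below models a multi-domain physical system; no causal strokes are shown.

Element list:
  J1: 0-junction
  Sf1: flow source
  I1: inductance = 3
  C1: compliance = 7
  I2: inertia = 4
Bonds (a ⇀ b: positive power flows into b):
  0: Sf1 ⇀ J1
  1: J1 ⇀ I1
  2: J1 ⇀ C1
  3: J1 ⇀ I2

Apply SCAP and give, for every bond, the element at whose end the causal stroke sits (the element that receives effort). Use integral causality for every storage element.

β0 stroke→Sf1  (source Sf1 imposes f)
β1 stroke→I1  (I1 integral (f out))
β2 stroke→J1  (C1 integral (e out))
β3 stroke→I2  (common-e at J1 fixed by 2)

bond 0 →Sf1
bond 1 →I1
bond 2 →J1
bond 3 →I2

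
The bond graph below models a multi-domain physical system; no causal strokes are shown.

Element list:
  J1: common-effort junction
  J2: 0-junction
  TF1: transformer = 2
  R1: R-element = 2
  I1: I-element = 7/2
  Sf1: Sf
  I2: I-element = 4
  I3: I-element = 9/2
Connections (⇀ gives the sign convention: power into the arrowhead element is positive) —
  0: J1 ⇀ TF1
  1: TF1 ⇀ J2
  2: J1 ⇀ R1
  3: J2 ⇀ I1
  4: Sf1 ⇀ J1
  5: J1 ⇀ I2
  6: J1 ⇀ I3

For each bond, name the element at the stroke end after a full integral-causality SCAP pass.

#0 stroke→TF1
#1 stroke→J2
#2 stroke→J1
#3 stroke→I1
#4 stroke→Sf1
#5 stroke→I2
#6 stroke→I3

b4 →Sf1  (Sf1 (Sf) sets flow on bond)
b3 →I1  (I1 outputs flow p/I1)
b1 →J2  (J2: last free bond brings effort in)
b0 →TF1  (through TF1, causality passes straight; one stroke at TF1)
b5 →I2  (I2: I, integral causality)
b6 →I3  (prefer integral on I3)
b2 →J1  (J1: last free bond brings effort in)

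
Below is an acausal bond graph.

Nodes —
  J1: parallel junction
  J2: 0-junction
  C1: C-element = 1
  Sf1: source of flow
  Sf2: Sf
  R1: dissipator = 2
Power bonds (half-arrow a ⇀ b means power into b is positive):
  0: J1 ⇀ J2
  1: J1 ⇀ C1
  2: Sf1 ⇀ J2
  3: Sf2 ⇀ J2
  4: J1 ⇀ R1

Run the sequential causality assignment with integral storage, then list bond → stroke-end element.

bond 2 stroke→Sf1  (Sf1 fixes flow; stroke at Sf1)
bond 3 stroke→Sf2  (Sf2 (Sf) sets flow on bond)
bond 0 stroke→J2  (only one effort-in slot at J2)
bond 1 stroke→J1  (C1: C, integral causality)
bond 4 stroke→R1  (J1: bond 1 brought effort, rest push out)

bond 0 |J2
bond 1 |J1
bond 2 |Sf1
bond 3 |Sf2
bond 4 |R1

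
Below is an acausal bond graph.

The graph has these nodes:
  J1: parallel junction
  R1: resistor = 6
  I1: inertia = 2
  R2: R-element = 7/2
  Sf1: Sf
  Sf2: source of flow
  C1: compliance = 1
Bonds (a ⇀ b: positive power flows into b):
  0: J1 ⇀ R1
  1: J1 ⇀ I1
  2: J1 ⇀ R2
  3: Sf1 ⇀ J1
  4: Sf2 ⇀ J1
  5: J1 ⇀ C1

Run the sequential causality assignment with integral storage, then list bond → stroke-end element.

bond 3 |Sf1  (Sf1 (Sf) sets flow on bond)
bond 4 |Sf2  (Sf2 fixes flow; stroke at Sf2)
bond 1 |I1  (I1 integral (f out))
bond 5 |J1  (prefer integral on C1)
bond 0 |R1  (common-e at J1 fixed by 5)
bond 2 |R2  (common-e at J1 fixed by 5)

#0 stroke→R1
#1 stroke→I1
#2 stroke→R2
#3 stroke→Sf1
#4 stroke→Sf2
#5 stroke→J1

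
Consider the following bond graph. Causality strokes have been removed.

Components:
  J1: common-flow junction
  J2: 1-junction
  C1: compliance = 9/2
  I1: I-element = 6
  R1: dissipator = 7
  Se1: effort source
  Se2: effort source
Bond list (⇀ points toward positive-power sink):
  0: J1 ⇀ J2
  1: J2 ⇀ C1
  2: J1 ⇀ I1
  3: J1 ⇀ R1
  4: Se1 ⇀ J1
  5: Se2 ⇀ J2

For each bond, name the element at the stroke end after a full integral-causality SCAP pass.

b0 |J1
b1 |J2
b2 |I1
b3 |J1
b4 |J1
b5 |J2

bond 4 stroke→J1  (Se1: effort source, stroke at far end)
bond 5 stroke→J2  (Se2 (Se) sets effort on bond)
bond 1 stroke→J2  (C1 outputs effort q/C1)
bond 0 stroke→J1  (closing 1-jn rule on J2)
bond 2 stroke→I1  (prefer integral on I1)
bond 3 stroke→J1  (J1: bond 2 brought flow, rest push out)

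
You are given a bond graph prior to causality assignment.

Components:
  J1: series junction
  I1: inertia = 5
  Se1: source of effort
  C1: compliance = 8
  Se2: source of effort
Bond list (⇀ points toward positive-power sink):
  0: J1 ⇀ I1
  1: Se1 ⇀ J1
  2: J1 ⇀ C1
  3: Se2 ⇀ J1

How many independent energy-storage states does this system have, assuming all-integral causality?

2  (C1, I1 all integral)

bond 1 stroke at J1  (source Se1 imposes e)
bond 3 stroke at J1  (source Se2 imposes e)
bond 0 stroke at I1  (I1: I, integral causality)
bond 2 stroke at J1  (J1: bond 0 brought flow, rest push out)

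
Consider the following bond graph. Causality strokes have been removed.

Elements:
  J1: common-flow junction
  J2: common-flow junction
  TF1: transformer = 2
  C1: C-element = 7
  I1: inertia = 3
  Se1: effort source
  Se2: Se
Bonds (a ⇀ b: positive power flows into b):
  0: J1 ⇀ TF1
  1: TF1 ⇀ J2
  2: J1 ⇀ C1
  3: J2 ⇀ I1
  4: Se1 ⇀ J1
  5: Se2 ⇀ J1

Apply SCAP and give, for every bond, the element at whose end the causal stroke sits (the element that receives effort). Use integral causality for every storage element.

b0 |TF1
b1 |J2
b2 |J1
b3 |I1
b4 |J1
b5 |J1

bond 4 stroke at J1  (Se1 (Se) sets effort on bond)
bond 5 stroke at J1  (source Se2 imposes e)
bond 2 stroke at J1  (C1 outputs effort q/C1)
bond 0 stroke at TF1  (J1 needs exactly one f-in)
bond 1 stroke at J2  (TF1: transformer flips bond 0)
bond 3 stroke at I1  (J2: last free bond brings flow in)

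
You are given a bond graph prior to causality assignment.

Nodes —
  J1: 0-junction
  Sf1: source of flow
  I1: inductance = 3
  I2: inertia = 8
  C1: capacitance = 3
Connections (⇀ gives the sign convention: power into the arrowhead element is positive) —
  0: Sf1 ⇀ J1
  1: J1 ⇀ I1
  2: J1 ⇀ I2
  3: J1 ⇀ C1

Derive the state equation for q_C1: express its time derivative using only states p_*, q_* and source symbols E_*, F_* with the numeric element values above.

dq_C1/dt = F_Sf1 - p_I1/3 - p_I2/8

#0 stroke at Sf1  (Sf1: flow source, stroke at near end)
#1 stroke at I1  (prefer integral on I1)
#2 stroke at I2  (I2: I, integral causality)
#3 stroke at J1  (closing 0-jn rule on J1)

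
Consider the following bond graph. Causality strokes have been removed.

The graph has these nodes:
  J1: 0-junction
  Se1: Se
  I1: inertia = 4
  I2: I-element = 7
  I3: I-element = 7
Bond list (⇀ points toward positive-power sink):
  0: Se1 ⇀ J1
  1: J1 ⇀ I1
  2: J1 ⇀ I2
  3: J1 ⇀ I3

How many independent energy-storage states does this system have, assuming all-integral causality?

#0 stroke at J1  (Se1 (Se) sets effort on bond)
#1 stroke at I1  (J1: bond 0 brought effort, rest push out)
#2 stroke at I2  (0-jn J1 has e-setter on 0)
#3 stroke at I3  (J1 effort already set via bond 0)

3  (I1, I2, I3 all integral)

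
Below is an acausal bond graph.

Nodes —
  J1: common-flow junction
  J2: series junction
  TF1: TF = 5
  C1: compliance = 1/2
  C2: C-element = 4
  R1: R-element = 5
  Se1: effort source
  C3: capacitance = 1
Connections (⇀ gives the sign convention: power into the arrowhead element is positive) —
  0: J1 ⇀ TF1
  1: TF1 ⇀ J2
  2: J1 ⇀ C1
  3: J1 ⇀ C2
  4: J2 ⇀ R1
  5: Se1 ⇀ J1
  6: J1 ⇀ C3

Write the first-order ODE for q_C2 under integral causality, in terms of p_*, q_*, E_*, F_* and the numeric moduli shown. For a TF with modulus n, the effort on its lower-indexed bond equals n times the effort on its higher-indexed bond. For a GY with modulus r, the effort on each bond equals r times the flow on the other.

dq_C2/dt = E_Se1/125 - 2*q_C1/125 - q_C2/500 - q_C3/125

β5 stroke at J1  (Se1 (Se) sets effort on bond)
β2 stroke at J1  (C1: C, integral causality)
β3 stroke at J1  (C2 integral (e out))
β6 stroke at J1  (C3 integral (e out))
β0 stroke at TF1  (J1 needs exactly one f-in)
β1 stroke at J2  (through TF1, causality passes straight; one stroke at TF1)
β4 stroke at R1  (J2: last free bond brings flow in)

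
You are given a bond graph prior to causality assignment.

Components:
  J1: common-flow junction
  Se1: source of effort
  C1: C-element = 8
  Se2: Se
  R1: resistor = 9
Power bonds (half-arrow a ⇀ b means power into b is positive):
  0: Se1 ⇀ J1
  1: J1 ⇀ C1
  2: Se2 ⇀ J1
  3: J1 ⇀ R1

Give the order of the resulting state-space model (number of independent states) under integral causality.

1  (C1 all integral)

bond 0 →J1  (Se1 fixes effort; stroke away)
bond 2 →J1  (Se2 (Se) sets effort on bond)
bond 1 →J1  (prefer integral on C1)
bond 3 →R1  (J1 needs exactly one f-in)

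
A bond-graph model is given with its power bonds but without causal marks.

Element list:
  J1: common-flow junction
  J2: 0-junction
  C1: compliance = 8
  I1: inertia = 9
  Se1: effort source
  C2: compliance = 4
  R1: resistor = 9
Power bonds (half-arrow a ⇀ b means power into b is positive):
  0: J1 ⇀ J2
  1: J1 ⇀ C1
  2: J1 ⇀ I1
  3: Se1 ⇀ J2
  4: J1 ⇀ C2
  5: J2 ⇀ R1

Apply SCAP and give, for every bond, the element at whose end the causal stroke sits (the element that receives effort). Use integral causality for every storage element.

b0 stroke→J1
b1 stroke→J1
b2 stroke→I1
b3 stroke→J2
b4 stroke→J1
b5 stroke→R1

bond 3 →J2  (Se1 fixes effort; stroke away)
bond 0 →J1  (0-jn J2 has e-setter on 3)
bond 5 →R1  (0-jn J2 has e-setter on 3)
bond 1 →J1  (prefer integral on C1)
bond 2 →I1  (I1 outputs flow p/I1)
bond 4 →J1  (J1: bond 2 brought flow, rest push out)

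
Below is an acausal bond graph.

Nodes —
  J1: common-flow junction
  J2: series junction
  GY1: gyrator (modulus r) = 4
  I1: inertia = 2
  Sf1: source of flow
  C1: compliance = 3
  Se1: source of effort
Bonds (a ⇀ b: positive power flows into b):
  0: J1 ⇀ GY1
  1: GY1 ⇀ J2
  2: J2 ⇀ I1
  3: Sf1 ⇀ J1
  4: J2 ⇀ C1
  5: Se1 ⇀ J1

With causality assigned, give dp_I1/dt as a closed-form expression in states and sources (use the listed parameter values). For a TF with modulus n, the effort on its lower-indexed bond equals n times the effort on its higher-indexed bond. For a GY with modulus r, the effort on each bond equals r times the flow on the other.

b3 →Sf1  (Sf1 fixes flow; stroke at Sf1)
b5 →J1  (source Se1 imposes e)
b0 →J1  (common-f at J1 fixed by 3)
b1 →J2  (GY GY1: same side as bond 0)
b2 →I1  (I1: I, integral causality)
b4 →J2  (J2: bond 2 brought flow, rest push out)

dp_I1/dt = 4*F_Sf1 - q_C1/3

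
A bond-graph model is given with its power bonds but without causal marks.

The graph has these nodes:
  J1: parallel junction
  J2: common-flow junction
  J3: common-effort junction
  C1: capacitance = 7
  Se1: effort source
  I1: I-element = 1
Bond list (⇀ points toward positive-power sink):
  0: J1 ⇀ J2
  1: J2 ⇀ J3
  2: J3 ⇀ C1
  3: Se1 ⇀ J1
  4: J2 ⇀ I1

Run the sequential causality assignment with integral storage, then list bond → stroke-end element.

β3 |J1  (Se1 (Se) sets effort on bond)
β0 |J2  (J1 effort already set via bond 3)
β2 |J3  (prefer integral on C1)
β1 |J2  (0-jn J3 has e-setter on 2)
β4 |I1  (only one flow-in slot at J2)

#0 →J2
#1 →J2
#2 →J3
#3 →J1
#4 →I1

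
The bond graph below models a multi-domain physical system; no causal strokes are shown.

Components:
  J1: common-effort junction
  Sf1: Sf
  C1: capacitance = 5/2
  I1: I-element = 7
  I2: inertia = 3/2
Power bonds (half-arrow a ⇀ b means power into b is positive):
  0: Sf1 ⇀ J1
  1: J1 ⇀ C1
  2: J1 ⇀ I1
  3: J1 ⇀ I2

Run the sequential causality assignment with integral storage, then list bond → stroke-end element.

b0 stroke at Sf1
b1 stroke at J1
b2 stroke at I1
b3 stroke at I2

bond 0 stroke→Sf1  (source Sf1 imposes f)
bond 1 stroke→J1  (C1: C, integral causality)
bond 2 stroke→I1  (0-jn J1 has e-setter on 1)
bond 3 stroke→I2  (common-e at J1 fixed by 1)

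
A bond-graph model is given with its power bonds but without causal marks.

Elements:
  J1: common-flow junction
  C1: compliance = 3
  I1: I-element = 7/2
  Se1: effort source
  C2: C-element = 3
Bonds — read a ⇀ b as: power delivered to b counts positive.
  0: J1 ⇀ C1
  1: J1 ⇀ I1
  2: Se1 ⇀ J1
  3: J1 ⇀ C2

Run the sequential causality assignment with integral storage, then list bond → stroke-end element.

#0 |J1
#1 |I1
#2 |J1
#3 |J1

β2 stroke at J1  (Se1 (Se) sets effort on bond)
β0 stroke at J1  (C1 outputs effort q/C1)
β1 stroke at I1  (prefer integral on I1)
β3 stroke at J1  (common-f at J1 fixed by 1)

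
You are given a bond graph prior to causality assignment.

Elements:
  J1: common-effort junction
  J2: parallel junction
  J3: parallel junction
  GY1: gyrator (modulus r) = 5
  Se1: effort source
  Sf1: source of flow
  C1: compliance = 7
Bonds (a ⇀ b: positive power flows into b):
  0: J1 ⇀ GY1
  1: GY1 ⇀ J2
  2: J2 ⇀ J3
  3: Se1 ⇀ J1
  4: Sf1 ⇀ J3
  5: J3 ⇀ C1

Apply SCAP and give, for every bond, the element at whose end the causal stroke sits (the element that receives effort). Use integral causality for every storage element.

bond 0 stroke→GY1
bond 1 stroke→GY1
bond 2 stroke→J2
bond 3 stroke→J1
bond 4 stroke→Sf1
bond 5 stroke→J3

b3 |J1  (source Se1 imposes e)
b4 |Sf1  (Sf1: flow source, stroke at near end)
b0 |GY1  (J1 effort already set via bond 3)
b1 |GY1  (GY GY1: same side as bond 0)
b2 |J2  (closing 0-jn rule on J2)
b5 |J3  (closing 0-jn rule on J3)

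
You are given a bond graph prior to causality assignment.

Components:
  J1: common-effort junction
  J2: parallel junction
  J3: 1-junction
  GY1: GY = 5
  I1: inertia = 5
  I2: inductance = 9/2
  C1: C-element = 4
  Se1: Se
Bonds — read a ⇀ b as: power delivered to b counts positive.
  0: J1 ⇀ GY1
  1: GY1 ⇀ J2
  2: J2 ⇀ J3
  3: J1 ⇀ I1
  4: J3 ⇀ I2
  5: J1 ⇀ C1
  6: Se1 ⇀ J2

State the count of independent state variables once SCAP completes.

3  (C1, I1, I2 all integral)

bond 6 →J2  (Se1 fixes effort; stroke away)
bond 1 →GY1  (J2 effort already set via bond 6)
bond 2 →J3  (common-e at J2 fixed by 6)
bond 4 →I2  (closing 1-jn rule on J3)
bond 0 →GY1  (through GY1, causality inverts; strokes same side of GY1)
bond 3 →I1  (I1 integral (f out))
bond 5 →J1  (closing 0-jn rule on J1)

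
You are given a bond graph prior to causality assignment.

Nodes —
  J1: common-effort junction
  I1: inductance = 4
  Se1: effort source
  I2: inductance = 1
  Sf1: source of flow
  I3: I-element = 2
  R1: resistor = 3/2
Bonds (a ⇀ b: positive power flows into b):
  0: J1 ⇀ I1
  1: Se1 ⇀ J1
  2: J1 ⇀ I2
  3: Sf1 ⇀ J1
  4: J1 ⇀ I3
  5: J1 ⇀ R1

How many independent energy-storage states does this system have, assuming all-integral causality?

b1 stroke at J1  (Se1: effort source, stroke at far end)
b3 stroke at Sf1  (Sf1 fixes flow; stroke at Sf1)
b0 stroke at I1  (common-e at J1 fixed by 1)
b2 stroke at I2  (J1 effort already set via bond 1)
b4 stroke at I3  (J1: bond 1 brought effort, rest push out)
b5 stroke at R1  (common-e at J1 fixed by 1)

3  (I1, I2, I3 all integral)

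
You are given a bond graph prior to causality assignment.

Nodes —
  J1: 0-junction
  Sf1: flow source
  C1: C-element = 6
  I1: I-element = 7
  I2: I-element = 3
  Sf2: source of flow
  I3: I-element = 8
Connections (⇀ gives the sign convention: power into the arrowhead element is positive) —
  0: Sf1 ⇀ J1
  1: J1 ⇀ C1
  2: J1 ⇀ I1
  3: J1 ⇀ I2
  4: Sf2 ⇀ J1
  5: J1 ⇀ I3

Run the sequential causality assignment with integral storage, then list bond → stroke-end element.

b0 |Sf1
b1 |J1
b2 |I1
b3 |I2
b4 |Sf2
b5 |I3

bond 0 →Sf1  (source Sf1 imposes f)
bond 4 →Sf2  (Sf2 fixes flow; stroke at Sf2)
bond 1 →J1  (C1: C, integral causality)
bond 2 →I1  (J1 effort already set via bond 1)
bond 3 →I2  (J1 effort already set via bond 1)
bond 5 →I3  (J1: bond 1 brought effort, rest push out)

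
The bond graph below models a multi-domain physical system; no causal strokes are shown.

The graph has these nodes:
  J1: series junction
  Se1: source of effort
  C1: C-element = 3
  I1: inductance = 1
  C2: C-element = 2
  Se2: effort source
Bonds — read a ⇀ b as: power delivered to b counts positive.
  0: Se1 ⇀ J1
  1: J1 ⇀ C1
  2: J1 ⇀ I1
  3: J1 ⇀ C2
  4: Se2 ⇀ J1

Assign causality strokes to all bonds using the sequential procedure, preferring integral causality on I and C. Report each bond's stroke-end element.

bond 0 |J1
bond 1 |J1
bond 2 |I1
bond 3 |J1
bond 4 |J1

bond 0 stroke→J1  (Se1 fixes effort; stroke away)
bond 4 stroke→J1  (source Se2 imposes e)
bond 1 stroke→J1  (C1 outputs effort q/C1)
bond 2 stroke→I1  (I1 outputs flow p/I1)
bond 3 stroke→J1  (J1: bond 2 brought flow, rest push out)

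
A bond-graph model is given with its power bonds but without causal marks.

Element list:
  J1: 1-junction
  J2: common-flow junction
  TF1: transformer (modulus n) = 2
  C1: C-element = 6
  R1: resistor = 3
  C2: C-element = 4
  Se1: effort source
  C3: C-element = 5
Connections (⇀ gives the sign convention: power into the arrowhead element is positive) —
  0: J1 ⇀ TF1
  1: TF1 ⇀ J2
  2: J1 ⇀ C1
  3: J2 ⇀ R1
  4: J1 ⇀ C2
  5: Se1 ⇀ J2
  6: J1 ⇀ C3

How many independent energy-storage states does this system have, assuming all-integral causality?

bond 5 |J2  (Se1 (Se) sets effort on bond)
bond 2 |J1  (prefer integral on C1)
bond 4 |J1  (C2: C, integral causality)
bond 6 |J1  (prefer integral on C3)
bond 0 |TF1  (only one flow-in slot at J1)
bond 1 |J2  (TF1: transformer flips bond 0)
bond 3 |R1  (closing 1-jn rule on J2)

3  (C1, C2, C3 all integral)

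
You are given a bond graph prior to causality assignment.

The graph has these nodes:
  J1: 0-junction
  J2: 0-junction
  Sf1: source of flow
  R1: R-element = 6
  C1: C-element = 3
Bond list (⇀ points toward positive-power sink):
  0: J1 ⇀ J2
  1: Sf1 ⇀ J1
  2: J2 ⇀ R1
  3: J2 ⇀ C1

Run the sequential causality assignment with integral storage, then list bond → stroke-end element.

#1 stroke at Sf1  (Sf1 (Sf) sets flow on bond)
#0 stroke at J1  (J1 needs exactly one e-in)
#3 stroke at J2  (C1 integral (e out))
#2 stroke at R1  (J2 effort already set via bond 3)

b0 →J1
b1 →Sf1
b2 →R1
b3 →J2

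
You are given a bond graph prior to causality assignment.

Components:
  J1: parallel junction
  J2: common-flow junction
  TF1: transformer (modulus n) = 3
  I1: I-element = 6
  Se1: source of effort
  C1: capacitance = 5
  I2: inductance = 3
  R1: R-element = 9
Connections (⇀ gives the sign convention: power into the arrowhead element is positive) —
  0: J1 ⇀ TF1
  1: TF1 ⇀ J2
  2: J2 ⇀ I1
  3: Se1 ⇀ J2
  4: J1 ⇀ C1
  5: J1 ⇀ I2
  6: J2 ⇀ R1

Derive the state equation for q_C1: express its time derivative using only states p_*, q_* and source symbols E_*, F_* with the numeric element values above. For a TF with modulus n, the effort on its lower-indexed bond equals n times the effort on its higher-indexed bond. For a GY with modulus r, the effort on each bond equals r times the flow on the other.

dq_C1/dt = -p_I1/18 - p_I2/3

b3 |J2  (Se1: effort source, stroke at far end)
b2 |I1  (I1: I, integral causality)
b1 |J2  (J2 flow already set via bond 2)
b6 |J2  (1-jn J2 has f-setter on 2)
b0 |TF1  (TF1: transformer flips bond 1)
b4 |J1  (C1: C, integral causality)
b5 |I2  (J1 effort already set via bond 4)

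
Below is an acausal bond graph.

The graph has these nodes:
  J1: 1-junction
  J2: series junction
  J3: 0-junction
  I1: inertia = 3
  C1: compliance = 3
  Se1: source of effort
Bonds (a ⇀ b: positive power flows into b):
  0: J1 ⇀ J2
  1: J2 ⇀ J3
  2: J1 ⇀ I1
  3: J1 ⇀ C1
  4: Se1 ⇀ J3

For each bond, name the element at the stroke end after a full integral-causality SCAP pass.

bond 4 →J3  (source Se1 imposes e)
bond 1 →J2  (J3 effort already set via bond 4)
bond 0 →J1  (only one flow-in slot at J2)
bond 2 →I1  (I1 outputs flow p/I1)
bond 3 →J1  (J1 flow already set via bond 2)

β0 →J1
β1 →J2
β2 →I1
β3 →J1
β4 →J3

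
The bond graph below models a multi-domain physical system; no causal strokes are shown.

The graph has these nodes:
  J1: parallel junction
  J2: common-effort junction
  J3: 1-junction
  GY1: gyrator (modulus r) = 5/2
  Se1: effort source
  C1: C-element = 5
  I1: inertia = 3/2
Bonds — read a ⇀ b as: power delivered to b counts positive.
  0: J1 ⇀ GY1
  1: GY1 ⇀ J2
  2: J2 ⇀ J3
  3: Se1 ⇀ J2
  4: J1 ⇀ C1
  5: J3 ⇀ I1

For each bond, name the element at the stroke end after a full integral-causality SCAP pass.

bond 3 |J2  (source Se1 imposes e)
bond 1 |GY1  (common-e at J2 fixed by 3)
bond 2 |J3  (J2 effort already set via bond 3)
bond 5 |I1  (J3: last free bond brings flow in)
bond 0 |GY1  (GY1 both-in/both-out from 1)
bond 4 |J1  (J1 needs exactly one e-in)

bond 0 stroke at GY1
bond 1 stroke at GY1
bond 2 stroke at J3
bond 3 stroke at J2
bond 4 stroke at J1
bond 5 stroke at I1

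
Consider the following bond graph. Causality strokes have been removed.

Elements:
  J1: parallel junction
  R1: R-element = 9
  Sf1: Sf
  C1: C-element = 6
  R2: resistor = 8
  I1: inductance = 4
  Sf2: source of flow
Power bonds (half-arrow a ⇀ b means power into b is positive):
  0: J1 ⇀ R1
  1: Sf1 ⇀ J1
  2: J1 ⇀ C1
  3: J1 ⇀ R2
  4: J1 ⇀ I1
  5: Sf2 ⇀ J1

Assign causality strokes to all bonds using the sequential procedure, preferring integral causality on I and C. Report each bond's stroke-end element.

bond 1 |Sf1  (Sf1 (Sf) sets flow on bond)
bond 5 |Sf2  (Sf2 (Sf) sets flow on bond)
bond 2 |J1  (C1 integral (e out))
bond 0 |R1  (common-e at J1 fixed by 2)
bond 3 |R2  (J1: bond 2 brought effort, rest push out)
bond 4 |I1  (common-e at J1 fixed by 2)

b0 stroke→R1
b1 stroke→Sf1
b2 stroke→J1
b3 stroke→R2
b4 stroke→I1
b5 stroke→Sf2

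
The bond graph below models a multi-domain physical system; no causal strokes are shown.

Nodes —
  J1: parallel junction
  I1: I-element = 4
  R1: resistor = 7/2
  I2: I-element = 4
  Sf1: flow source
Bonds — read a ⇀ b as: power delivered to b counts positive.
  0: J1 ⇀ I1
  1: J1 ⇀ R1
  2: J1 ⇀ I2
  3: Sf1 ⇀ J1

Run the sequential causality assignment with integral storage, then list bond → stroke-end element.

β0 stroke→I1
β1 stroke→J1
β2 stroke→I2
β3 stroke→Sf1

#3 stroke→Sf1  (Sf1: flow source, stroke at near end)
#0 stroke→I1  (I1: I, integral causality)
#2 stroke→I2  (I2 integral (f out))
#1 stroke→J1  (only one effort-in slot at J1)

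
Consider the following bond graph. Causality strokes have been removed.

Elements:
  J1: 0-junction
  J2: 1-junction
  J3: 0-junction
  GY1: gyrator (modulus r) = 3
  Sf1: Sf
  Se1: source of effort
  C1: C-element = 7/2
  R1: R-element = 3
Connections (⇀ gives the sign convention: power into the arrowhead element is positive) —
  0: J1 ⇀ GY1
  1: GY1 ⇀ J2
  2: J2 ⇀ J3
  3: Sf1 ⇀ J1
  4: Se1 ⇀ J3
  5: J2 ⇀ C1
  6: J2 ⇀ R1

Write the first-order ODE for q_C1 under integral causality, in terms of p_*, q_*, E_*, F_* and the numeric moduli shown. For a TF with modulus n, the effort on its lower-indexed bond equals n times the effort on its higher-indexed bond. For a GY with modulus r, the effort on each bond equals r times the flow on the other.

#3 |Sf1  (Sf1 (Sf) sets flow on bond)
#4 |J3  (Se1 (Se) sets effort on bond)
#0 |J1  (J1: last free bond brings effort in)
#2 |J2  (0-jn J3 has e-setter on 4)
#1 |J2  (GY GY1: same side as bond 0)
#5 |J2  (C1 outputs effort q/C1)
#6 |R1  (closing 1-jn rule on J2)

dq_C1/dt = -E_Se1/3 + F_Sf1 - 2*q_C1/21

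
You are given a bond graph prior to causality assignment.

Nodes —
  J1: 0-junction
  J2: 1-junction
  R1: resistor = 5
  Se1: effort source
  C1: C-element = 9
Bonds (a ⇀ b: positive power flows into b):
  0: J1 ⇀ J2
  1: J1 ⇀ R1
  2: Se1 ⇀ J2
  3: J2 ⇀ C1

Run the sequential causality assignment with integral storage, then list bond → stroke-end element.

bond 0 →J1
bond 1 →R1
bond 2 →J2
bond 3 →J2

#2 stroke→J2  (Se1 (Se) sets effort on bond)
#3 stroke→J2  (C1 outputs effort q/C1)
#0 stroke→J1  (J2 needs exactly one f-in)
#1 stroke→R1  (0-jn J1 has e-setter on 0)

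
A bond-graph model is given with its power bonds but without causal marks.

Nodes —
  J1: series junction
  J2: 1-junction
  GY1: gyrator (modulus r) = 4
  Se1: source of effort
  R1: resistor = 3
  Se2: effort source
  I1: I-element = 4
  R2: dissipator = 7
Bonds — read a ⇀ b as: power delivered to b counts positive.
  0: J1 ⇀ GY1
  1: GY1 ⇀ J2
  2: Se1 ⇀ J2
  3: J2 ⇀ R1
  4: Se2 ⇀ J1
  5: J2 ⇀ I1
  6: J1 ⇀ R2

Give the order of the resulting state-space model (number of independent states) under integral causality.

#2 |J2  (source Se1 imposes e)
#4 |J1  (Se2: effort source, stroke at far end)
#5 |I1  (prefer integral on I1)
#1 |J2  (common-f at J2 fixed by 5)
#3 |J2  (common-f at J2 fixed by 5)
#0 |J1  (GY1: gyrator matches bond 1)
#6 |R2  (closing 1-jn rule on J1)

1  (I1 all integral)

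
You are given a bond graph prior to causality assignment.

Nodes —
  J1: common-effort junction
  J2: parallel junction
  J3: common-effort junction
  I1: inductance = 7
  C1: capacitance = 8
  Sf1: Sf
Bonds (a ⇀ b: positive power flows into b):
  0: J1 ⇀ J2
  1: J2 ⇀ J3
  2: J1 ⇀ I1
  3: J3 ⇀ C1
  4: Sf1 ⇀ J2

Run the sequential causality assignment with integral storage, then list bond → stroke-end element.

bond 4 |Sf1  (source Sf1 imposes f)
bond 2 |I1  (I1: I, integral causality)
bond 0 |J1  (J1 needs exactly one e-in)
bond 1 |J2  (J2: last free bond brings effort in)
bond 3 |J3  (closing 0-jn rule on J3)

#0 stroke at J1
#1 stroke at J2
#2 stroke at I1
#3 stroke at J3
#4 stroke at Sf1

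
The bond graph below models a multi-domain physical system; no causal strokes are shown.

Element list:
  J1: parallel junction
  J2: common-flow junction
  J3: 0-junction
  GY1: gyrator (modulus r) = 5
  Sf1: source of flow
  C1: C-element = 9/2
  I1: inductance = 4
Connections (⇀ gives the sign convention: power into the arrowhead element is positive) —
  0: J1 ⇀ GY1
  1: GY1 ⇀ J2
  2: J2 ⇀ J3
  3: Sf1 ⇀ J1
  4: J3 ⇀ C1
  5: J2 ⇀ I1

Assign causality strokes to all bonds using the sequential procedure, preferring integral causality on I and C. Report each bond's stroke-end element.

#0 |J1
#1 |J2
#2 |J2
#3 |Sf1
#4 |J3
#5 |I1

bond 3 →Sf1  (source Sf1 imposes f)
bond 0 →J1  (J1 needs exactly one e-in)
bond 1 →J2  (GY1 both-in/both-out from 0)
bond 4 →J3  (C1 integral (e out))
bond 2 →J2  (common-e at J3 fixed by 4)
bond 5 →I1  (only one flow-in slot at J2)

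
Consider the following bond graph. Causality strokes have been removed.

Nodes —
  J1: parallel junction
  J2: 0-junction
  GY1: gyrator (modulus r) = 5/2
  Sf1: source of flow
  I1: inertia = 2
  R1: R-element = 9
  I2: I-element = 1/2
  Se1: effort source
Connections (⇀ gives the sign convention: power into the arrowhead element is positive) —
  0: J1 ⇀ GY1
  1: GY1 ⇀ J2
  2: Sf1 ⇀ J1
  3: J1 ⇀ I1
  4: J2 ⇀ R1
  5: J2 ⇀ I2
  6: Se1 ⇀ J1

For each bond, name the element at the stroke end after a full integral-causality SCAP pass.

bond 2 |Sf1  (source Sf1 imposes f)
bond 6 |J1  (Se1 (Se) sets effort on bond)
bond 0 |GY1  (0-jn J1 has e-setter on 6)
bond 3 |I1  (0-jn J1 has e-setter on 6)
bond 1 |GY1  (through GY1, causality inverts; strokes same side of GY1)
bond 5 |I2  (I2 outputs flow p/I2)
bond 4 |J2  (J2 needs exactly one e-in)

β0 →GY1
β1 →GY1
β2 →Sf1
β3 →I1
β4 →J2
β5 →I2
β6 →J1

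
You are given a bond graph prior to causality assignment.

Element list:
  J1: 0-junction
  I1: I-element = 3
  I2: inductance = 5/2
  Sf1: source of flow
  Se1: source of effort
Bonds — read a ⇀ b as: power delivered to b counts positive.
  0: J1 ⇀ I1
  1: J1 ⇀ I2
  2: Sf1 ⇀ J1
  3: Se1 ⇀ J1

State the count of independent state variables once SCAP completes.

2  (I1, I2 all integral)

#2 →Sf1  (Sf1: flow source, stroke at near end)
#3 →J1  (Se1: effort source, stroke at far end)
#0 →I1  (J1: bond 3 brought effort, rest push out)
#1 →I2  (J1: bond 3 brought effort, rest push out)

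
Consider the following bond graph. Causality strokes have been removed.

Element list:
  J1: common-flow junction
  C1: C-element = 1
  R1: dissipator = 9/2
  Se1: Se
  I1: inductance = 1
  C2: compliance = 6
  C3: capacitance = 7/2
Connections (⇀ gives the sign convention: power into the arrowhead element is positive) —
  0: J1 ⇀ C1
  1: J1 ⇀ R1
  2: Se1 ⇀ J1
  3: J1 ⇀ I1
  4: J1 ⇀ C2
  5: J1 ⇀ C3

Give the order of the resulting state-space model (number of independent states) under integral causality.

b2 →J1  (Se1: effort source, stroke at far end)
b0 →J1  (prefer integral on C1)
b3 →I1  (I1 outputs flow p/I1)
b1 →J1  (J1 flow already set via bond 3)
b4 →J1  (common-f at J1 fixed by 3)
b5 →J1  (common-f at J1 fixed by 3)

4  (C1, C2, C3, I1 all integral)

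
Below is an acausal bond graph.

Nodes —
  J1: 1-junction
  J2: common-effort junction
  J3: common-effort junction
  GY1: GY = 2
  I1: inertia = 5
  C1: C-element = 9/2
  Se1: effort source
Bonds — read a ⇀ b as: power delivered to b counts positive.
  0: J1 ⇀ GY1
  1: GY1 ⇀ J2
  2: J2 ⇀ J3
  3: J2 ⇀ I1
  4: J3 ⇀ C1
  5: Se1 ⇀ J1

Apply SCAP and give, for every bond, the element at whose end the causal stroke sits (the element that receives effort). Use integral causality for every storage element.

#5 stroke at J1  (Se1 fixes effort; stroke away)
#0 stroke at GY1  (closing 1-jn rule on J1)
#1 stroke at GY1  (GY GY1: same side as bond 0)
#3 stroke at I1  (I1 outputs flow p/I1)
#2 stroke at J2  (only one effort-in slot at J2)
#4 stroke at J3  (closing 0-jn rule on J3)

#0 |GY1
#1 |GY1
#2 |J2
#3 |I1
#4 |J3
#5 |J1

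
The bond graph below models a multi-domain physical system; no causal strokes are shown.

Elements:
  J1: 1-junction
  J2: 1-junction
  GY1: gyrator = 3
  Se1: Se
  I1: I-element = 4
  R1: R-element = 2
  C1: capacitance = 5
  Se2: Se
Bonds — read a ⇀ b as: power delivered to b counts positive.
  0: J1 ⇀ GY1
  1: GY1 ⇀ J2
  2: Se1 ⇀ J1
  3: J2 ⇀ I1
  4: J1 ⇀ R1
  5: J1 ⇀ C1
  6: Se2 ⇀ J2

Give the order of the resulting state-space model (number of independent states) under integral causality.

β2 |J1  (Se1 (Se) sets effort on bond)
β6 |J2  (Se2: effort source, stroke at far end)
β3 |I1  (prefer integral on I1)
β1 |J2  (J2: bond 3 brought flow, rest push out)
β0 |J1  (GY1 both-in/both-out from 1)
β5 |J1  (C1 integral (e out))
β4 |R1  (closing 1-jn rule on J1)

2  (C1, I1 all integral)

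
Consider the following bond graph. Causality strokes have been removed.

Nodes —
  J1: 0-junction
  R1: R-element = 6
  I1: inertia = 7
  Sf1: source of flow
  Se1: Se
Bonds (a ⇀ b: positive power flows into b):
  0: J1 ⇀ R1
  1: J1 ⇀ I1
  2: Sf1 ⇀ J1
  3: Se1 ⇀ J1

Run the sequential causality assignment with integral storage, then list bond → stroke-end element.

bond 0 stroke at R1
bond 1 stroke at I1
bond 2 stroke at Sf1
bond 3 stroke at J1

β2 stroke at Sf1  (Sf1 (Sf) sets flow on bond)
β3 stroke at J1  (Se1 fixes effort; stroke away)
β0 stroke at R1  (J1 effort already set via bond 3)
β1 stroke at I1  (common-e at J1 fixed by 3)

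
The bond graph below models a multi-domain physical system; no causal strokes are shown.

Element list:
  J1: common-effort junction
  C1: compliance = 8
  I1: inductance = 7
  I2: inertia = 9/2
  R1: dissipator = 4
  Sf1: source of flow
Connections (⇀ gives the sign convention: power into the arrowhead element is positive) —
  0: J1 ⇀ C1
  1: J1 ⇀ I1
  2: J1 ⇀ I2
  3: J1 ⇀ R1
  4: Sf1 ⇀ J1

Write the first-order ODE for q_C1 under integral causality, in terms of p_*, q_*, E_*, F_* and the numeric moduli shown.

dq_C1/dt = F_Sf1 - p_I1/7 - 2*p_I2/9 - q_C1/32

bond 4 →Sf1  (Sf1 fixes flow; stroke at Sf1)
bond 0 →J1  (C1 integral (e out))
bond 1 →I1  (J1: bond 0 brought effort, rest push out)
bond 2 →I2  (0-jn J1 has e-setter on 0)
bond 3 →R1  (common-e at J1 fixed by 0)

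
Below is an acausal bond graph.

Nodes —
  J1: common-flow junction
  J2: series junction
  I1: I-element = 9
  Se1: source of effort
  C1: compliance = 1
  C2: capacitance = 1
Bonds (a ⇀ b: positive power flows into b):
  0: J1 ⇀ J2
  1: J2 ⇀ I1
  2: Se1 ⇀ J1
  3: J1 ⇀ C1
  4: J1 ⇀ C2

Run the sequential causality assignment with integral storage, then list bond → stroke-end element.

#0 |J2
#1 |I1
#2 |J1
#3 |J1
#4 |J1

bond 2 |J1  (Se1 (Se) sets effort on bond)
bond 1 |I1  (prefer integral on I1)
bond 0 |J2  (1-jn J2 has f-setter on 1)
bond 3 |J1  (J1: bond 0 brought flow, rest push out)
bond 4 |J1  (1-jn J1 has f-setter on 0)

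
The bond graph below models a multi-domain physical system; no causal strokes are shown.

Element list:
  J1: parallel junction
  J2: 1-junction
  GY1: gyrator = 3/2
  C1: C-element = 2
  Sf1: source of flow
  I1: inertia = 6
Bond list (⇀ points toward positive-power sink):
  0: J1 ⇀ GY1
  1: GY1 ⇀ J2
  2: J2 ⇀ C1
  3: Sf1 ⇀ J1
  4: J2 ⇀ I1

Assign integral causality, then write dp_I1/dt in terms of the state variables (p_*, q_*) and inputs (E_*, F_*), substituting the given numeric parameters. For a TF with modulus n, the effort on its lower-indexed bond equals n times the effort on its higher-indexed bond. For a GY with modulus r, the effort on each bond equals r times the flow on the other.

b3 →Sf1  (Sf1: flow source, stroke at near end)
b0 →J1  (only one effort-in slot at J1)
b1 →J2  (GY1: gyrator matches bond 0)
b2 →J2  (C1 integral (e out))
b4 →I1  (closing 1-jn rule on J2)

dp_I1/dt = 3*F_Sf1/2 - q_C1/2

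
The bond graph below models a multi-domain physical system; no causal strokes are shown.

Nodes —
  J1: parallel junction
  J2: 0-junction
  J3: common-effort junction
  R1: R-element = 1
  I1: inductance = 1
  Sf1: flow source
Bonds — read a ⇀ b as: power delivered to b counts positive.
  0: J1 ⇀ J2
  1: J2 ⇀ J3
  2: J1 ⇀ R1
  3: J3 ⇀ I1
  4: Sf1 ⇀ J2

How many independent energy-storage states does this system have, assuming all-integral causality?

β4 →Sf1  (Sf1: flow source, stroke at near end)
β3 →I1  (I1 integral (f out))
β1 →J3  (closing 0-jn rule on J3)
β0 →J2  (only one effort-in slot at J2)
β2 →J1  (J1: last free bond brings effort in)

1  (I1 all integral)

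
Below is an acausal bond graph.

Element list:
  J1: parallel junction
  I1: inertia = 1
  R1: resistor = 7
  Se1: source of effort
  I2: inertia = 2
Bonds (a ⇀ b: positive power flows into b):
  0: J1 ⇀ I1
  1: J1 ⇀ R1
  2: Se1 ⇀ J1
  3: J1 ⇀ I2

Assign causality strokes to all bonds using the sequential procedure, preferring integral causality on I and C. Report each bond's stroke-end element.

#0 stroke at I1
#1 stroke at R1
#2 stroke at J1
#3 stroke at I2

#2 stroke→J1  (Se1: effort source, stroke at far end)
#0 stroke→I1  (0-jn J1 has e-setter on 2)
#1 stroke→R1  (common-e at J1 fixed by 2)
#3 stroke→I2  (J1 effort already set via bond 2)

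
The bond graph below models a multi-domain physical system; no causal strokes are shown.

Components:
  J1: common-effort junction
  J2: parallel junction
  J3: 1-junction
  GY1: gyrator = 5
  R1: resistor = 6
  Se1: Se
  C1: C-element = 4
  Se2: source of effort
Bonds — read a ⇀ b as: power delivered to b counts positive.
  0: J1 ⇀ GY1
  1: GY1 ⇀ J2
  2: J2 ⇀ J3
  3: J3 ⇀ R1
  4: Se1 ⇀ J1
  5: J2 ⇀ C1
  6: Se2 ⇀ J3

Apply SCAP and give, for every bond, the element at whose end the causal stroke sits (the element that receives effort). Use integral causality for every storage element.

β0 |GY1
β1 |GY1
β2 |J3
β3 |R1
β4 |J1
β5 |J2
β6 |J3

b4 →J1  (Se1 (Se) sets effort on bond)
b6 →J3  (Se2: effort source, stroke at far end)
b0 →GY1  (0-jn J1 has e-setter on 4)
b1 →GY1  (GY GY1: same side as bond 0)
b5 →J2  (C1 outputs effort q/C1)
b2 →J3  (common-e at J2 fixed by 5)
b3 →R1  (closing 1-jn rule on J3)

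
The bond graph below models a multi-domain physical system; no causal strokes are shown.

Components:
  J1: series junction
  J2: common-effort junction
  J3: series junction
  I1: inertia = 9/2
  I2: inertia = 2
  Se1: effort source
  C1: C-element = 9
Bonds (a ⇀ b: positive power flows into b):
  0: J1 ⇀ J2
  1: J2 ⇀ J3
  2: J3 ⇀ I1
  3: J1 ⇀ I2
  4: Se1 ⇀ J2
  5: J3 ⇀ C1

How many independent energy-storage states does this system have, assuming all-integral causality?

3  (C1, I1, I2 all integral)

#4 |J2  (Se1: effort source, stroke at far end)
#0 |J1  (J2: bond 4 brought effort, rest push out)
#1 |J3  (J2 effort already set via bond 4)
#3 |I2  (J1: last free bond brings flow in)
#2 |I1  (I1 integral (f out))
#5 |J3  (common-f at J3 fixed by 2)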